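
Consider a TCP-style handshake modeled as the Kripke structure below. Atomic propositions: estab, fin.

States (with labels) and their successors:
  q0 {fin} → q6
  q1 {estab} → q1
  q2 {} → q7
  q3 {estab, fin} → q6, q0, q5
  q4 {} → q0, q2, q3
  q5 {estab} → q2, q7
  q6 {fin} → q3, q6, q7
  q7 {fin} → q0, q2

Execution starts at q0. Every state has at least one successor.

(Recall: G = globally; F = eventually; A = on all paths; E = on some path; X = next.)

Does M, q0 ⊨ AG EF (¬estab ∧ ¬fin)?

Yes

States satisfying EF (¬estab ∧ ¬fin): {q0, q2, q3, q4, q5, q6, q7}.
States satisfying AG EF (¬estab ∧ ¬fin): {q0, q2, q3, q4, q5, q6, q7}.
Every state reachable from q0 satisfies EF (¬estab ∧ ¬fin).
q0 ∈ Sat(AG EF (¬estab ∧ ¬fin)).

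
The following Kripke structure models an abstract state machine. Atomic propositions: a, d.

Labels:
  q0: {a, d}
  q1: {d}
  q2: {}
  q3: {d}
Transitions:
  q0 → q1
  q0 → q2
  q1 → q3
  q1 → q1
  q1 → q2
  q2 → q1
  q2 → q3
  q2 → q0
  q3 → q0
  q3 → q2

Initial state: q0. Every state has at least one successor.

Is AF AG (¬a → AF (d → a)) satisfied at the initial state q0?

Violated

States satisfying AG (¬a → AF (d → a)): ∅.
States satisfying AF AG (¬a → AF (d → a)): ∅.
There is a path from q0 along which AG (¬a → AF (d → a)) never holds.
q0 ∉ Sat(AF AG (¬a → AF (d → a))).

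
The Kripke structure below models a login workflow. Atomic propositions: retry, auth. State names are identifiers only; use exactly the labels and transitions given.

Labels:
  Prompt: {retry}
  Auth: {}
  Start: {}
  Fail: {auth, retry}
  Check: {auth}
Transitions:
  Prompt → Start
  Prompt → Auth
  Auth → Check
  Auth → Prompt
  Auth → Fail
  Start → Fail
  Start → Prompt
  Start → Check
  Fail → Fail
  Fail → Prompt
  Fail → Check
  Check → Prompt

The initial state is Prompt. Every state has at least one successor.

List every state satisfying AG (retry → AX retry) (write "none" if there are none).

States satisfying retry → AX retry: {Auth, Start, Check}.
States satisfying AG (retry → AX retry): ∅.

none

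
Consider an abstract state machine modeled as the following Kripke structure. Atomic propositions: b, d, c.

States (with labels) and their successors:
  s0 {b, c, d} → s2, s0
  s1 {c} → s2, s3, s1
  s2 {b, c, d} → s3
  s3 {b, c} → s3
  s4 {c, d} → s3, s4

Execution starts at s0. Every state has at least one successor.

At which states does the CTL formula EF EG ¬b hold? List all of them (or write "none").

States satisfying EG ¬b: {s1, s4}.
States satisfying EF EG ¬b: {s1, s4}.

{s1, s4}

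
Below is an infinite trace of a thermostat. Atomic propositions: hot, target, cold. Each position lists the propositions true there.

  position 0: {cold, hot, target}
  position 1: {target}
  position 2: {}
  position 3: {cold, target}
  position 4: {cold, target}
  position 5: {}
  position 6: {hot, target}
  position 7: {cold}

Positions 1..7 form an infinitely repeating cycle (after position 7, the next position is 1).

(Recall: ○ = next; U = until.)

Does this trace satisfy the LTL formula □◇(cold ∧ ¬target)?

Yes

◇(cold ∧ ¬target) holds at every position 0..7, and those are all positions ever visited, so □◇(cold ∧ ¬target) holds.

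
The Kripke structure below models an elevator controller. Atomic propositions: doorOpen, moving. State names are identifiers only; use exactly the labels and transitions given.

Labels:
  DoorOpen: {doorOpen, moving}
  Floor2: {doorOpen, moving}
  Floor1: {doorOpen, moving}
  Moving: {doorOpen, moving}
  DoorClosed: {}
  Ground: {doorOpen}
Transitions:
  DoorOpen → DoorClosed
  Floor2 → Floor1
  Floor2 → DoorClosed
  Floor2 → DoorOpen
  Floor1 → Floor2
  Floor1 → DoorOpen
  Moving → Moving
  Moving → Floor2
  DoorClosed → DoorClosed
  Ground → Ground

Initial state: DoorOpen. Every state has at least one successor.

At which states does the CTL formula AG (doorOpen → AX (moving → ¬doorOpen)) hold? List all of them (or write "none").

States satisfying doorOpen → AX (moving → ¬doorOpen): {DoorOpen, DoorClosed, Ground}.
States satisfying AG (doorOpen → AX (moving → ¬doorOpen)): {DoorOpen, DoorClosed, Ground}.

{DoorOpen, DoorClosed, Ground}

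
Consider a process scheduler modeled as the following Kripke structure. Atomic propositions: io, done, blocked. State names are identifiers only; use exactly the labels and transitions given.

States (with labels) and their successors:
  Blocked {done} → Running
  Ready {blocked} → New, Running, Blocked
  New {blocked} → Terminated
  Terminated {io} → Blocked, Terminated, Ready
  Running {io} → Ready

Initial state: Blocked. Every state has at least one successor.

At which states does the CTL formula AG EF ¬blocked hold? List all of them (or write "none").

{Blocked, Ready, New, Terminated, Running}

States satisfying EF ¬blocked: {Blocked, Ready, New, Terminated, Running}.
States satisfying AG EF ¬blocked: {Blocked, Ready, New, Terminated, Running}.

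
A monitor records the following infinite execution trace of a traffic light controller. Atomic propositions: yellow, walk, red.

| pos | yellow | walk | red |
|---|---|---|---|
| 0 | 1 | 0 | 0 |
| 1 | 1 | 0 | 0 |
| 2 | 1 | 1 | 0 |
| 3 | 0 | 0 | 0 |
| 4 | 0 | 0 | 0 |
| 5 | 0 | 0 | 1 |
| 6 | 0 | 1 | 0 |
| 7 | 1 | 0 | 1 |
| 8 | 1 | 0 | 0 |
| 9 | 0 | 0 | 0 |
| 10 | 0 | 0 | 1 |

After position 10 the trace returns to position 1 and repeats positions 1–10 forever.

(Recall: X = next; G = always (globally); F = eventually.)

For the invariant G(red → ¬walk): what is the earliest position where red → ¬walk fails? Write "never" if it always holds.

never

red → ¬walk holds at every position 0..10, and those are all the positions the trace ever visits, so the invariant G(red → ¬walk) is never violated.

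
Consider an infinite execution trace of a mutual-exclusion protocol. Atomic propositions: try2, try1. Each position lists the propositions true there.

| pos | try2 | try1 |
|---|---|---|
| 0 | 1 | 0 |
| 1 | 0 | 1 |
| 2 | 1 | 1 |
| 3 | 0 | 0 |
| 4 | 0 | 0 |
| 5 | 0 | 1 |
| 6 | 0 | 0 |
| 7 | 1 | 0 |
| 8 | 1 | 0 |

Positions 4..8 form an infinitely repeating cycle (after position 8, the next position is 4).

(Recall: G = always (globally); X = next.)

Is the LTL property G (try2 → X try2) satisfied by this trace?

try2 → X try2 must hold at every position from 0 onward. It fails at position 0, so G (try2 → X try2) is false.
Positions where try2 holds: 0, 2, 7, 8.
Check X try2 at each: 0→fails, 2→fails, 7→ok, 8→fails.

Does not hold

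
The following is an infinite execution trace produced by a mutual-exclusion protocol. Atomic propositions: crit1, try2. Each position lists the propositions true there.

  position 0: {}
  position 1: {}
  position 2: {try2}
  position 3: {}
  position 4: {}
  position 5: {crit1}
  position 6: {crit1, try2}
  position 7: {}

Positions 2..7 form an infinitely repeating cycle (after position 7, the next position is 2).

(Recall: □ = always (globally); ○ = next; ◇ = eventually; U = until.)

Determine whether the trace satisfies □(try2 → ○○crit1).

Does not hold

try2 → ○○crit1 must hold at every position from 0 onward. It fails at position 2, so □(try2 → ○○crit1) is false.
Positions where try2 holds: 2, 6.
Check ○○crit1 at each: 2→fails, 6→fails.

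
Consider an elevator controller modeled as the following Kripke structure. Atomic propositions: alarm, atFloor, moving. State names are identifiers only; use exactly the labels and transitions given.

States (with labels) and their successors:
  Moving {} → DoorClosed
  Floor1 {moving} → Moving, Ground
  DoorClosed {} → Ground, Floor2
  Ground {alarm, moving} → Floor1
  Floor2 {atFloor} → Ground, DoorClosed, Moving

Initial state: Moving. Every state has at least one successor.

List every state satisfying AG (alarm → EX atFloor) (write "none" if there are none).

none

States satisfying alarm → EX atFloor: {Moving, Floor1, DoorClosed, Floor2}.
States satisfying AG (alarm → EX atFloor): ∅.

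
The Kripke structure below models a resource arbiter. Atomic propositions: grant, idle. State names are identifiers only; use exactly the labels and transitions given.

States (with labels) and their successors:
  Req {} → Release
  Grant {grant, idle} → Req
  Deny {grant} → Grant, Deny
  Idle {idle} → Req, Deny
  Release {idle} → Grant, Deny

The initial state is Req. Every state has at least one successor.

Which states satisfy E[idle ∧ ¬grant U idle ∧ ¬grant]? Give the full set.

{Idle, Release}

States satisfying idle ∧ ¬grant: {Idle, Release}.
States satisfying E[idle ∧ ¬grant U idle ∧ ¬grant]: {Idle, Release}.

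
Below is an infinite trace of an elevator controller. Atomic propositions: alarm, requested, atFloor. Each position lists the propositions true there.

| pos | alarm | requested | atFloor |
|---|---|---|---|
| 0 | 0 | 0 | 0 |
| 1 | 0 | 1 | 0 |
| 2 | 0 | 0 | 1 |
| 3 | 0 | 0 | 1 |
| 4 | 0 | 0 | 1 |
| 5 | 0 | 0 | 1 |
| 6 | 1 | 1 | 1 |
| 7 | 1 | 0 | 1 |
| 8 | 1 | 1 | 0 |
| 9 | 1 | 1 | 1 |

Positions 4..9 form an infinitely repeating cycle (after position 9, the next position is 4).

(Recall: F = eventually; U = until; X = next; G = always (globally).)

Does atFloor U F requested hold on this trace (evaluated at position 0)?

Walking from position 0: F requested first holds at position 0, and atFloor holds at every earlier position along the way, so atFloor U F requested holds.

Satisfied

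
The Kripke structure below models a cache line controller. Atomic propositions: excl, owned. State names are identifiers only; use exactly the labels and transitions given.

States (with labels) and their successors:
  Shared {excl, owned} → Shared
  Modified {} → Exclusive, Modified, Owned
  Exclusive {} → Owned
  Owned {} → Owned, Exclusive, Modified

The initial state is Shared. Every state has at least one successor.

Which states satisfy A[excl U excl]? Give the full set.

{Shared}

States satisfying excl: {Shared}.
States satisfying A[excl U excl]: {Shared}.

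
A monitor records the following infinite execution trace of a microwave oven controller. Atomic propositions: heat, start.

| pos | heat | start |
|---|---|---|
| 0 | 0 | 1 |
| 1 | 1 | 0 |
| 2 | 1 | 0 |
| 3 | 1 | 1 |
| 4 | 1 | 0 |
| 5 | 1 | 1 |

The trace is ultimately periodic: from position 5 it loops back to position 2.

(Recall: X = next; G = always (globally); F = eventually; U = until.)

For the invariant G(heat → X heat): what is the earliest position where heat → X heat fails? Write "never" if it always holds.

heat → X heat holds at every position 0..5, and those are all the positions the trace ever visits, so the invariant G(heat → X heat) is never violated.

never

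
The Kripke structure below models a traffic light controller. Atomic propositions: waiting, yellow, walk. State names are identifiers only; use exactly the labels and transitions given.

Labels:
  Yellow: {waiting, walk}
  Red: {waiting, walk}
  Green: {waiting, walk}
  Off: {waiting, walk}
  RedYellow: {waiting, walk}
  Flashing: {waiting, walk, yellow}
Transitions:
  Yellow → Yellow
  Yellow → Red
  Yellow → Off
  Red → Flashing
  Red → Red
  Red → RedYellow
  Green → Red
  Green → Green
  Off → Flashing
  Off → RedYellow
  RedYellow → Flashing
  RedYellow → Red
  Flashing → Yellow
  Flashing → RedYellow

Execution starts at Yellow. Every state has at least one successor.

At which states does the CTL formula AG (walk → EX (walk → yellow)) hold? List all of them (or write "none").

States satisfying walk → EX (walk → yellow): {Red, Off, RedYellow}.
States satisfying AG (walk → EX (walk → yellow)): ∅.

none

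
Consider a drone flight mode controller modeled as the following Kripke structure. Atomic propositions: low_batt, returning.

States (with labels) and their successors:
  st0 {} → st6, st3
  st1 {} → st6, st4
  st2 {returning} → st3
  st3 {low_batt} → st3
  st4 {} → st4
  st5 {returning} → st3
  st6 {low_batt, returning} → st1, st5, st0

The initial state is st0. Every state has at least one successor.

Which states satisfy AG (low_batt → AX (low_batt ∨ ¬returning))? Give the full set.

States satisfying low_batt → AX (low_batt ∨ ¬returning): {st0, st1, st2, st3, st4, st5}.
States satisfying AG (low_batt → AX (low_batt ∨ ¬returning)): {st2, st3, st4, st5}.

{st2, st3, st4, st5}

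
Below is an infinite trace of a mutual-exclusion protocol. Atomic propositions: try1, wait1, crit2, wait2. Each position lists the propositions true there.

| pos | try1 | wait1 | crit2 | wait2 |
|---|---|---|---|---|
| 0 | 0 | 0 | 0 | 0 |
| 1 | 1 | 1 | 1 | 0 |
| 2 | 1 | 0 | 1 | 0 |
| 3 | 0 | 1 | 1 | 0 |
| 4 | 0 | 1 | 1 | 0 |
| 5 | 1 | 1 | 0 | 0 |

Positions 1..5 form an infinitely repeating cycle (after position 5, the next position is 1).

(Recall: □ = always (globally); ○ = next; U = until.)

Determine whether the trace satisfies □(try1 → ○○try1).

try1 → ○○try1 must hold at every position from 0 onward. It fails at position 1, so □(try1 → ○○try1) is false.
Positions where try1 holds: 1, 2, 5.
Check ○○try1 at each: 1→fails, 2→fails, 5→ok.

Does not hold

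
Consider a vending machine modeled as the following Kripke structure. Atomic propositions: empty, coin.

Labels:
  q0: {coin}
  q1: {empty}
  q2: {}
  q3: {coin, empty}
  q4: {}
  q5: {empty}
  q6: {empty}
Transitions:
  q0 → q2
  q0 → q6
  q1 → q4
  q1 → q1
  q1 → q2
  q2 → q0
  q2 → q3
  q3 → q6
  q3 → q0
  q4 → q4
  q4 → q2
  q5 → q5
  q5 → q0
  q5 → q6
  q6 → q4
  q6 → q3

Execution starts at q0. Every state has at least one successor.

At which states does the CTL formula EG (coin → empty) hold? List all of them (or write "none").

States satisfying coin → empty: {q1, q2, q3, q4, q5, q6}.
States satisfying EG (coin → empty): {q1, q2, q3, q4, q5, q6}.

{q1, q2, q3, q4, q5, q6}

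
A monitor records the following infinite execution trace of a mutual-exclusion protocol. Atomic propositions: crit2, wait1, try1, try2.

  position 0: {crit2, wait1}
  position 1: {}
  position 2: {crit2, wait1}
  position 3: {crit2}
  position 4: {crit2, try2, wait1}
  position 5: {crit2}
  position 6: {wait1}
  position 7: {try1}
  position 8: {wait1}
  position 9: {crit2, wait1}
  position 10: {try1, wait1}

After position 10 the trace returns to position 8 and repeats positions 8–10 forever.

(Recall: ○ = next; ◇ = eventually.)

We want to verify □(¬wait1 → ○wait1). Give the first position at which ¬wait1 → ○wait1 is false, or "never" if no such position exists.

¬wait1 → ○wait1 holds at every position 0..10, and those are all the positions the trace ever visits, so the invariant □(¬wait1 → ○wait1) is never violated.

never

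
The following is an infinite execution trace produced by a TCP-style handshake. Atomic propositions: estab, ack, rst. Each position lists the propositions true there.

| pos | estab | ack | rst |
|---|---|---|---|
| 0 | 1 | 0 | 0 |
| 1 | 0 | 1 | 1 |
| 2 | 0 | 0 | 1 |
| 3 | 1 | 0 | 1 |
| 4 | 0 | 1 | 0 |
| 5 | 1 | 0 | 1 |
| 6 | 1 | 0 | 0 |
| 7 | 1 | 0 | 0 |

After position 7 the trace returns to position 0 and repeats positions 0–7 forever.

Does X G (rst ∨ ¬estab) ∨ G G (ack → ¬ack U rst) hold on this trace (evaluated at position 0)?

The position after 0 is 1; G (rst ∨ ¬estab) is false there.
G (ack → ¬ack U rst) must hold at every position from 0 onward. It fails at position 0, so G G (ack → ¬ack U rst) is false.
At position 0: X G (rst ∨ ¬estab) is false; G G (ack → ¬ack U rst) is false; so X G (rst ∨ ¬estab) ∨ G G (ack → ¬ack U rst) is false.

Does not hold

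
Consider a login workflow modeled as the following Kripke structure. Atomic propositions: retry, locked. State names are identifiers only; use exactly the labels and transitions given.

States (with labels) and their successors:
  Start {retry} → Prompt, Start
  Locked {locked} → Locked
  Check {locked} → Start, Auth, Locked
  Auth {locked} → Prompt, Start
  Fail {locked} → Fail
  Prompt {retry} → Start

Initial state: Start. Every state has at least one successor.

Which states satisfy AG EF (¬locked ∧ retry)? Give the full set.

{Start, Auth, Prompt}

States satisfying EF (¬locked ∧ retry): {Start, Check, Auth, Prompt}.
States satisfying AG EF (¬locked ∧ retry): {Start, Auth, Prompt}.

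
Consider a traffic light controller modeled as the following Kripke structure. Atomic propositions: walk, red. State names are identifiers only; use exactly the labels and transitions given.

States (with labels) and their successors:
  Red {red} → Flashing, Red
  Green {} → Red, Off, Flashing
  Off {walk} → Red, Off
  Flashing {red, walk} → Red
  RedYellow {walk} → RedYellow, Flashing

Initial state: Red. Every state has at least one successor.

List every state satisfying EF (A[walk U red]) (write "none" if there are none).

{Red, Green, Off, Flashing, RedYellow}

States satisfying A[walk U red]: {Red, Flashing}.
States satisfying EF (A[walk U red]): {Red, Green, Off, Flashing, RedYellow}.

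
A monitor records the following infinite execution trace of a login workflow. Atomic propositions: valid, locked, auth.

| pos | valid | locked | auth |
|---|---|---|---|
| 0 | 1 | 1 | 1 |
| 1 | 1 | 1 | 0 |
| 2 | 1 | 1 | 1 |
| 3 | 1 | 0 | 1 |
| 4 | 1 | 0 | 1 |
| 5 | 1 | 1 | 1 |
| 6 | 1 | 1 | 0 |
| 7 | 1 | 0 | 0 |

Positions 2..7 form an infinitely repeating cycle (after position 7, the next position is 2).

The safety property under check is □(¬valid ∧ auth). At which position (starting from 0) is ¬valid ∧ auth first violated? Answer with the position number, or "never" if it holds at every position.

At position 0 the labels are {auth, locked, valid}, so ¬valid ∧ auth is false there. This is the first violation.

0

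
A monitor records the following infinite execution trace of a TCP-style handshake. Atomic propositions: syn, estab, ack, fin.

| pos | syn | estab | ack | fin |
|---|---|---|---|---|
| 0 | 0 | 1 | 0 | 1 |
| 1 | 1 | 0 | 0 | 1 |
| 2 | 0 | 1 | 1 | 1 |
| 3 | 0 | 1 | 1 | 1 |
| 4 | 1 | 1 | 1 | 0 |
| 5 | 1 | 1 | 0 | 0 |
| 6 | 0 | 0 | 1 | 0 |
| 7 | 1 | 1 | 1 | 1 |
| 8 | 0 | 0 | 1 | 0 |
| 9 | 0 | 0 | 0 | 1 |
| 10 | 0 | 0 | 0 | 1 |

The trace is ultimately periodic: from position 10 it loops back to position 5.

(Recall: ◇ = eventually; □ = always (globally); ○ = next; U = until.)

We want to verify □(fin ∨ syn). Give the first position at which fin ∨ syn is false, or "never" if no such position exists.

Check fin ∨ syn at each position in order: 0 ✓, 1 ✓, 2 ✓, 3 ✓, 4 ✓, 5 ✓.
At position 6 the labels are {ack}, so fin ∨ syn is false there. This is the first violation.

6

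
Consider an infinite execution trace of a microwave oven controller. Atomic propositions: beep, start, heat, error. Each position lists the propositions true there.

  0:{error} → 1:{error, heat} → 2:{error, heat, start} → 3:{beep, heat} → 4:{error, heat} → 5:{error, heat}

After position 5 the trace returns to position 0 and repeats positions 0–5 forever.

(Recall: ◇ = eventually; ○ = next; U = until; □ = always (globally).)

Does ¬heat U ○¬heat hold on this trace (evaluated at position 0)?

Does not hold

Walking from position 0: at position 1, ○¬heat has not yet held and ¬heat fails, so ¬heat U ○¬heat is false.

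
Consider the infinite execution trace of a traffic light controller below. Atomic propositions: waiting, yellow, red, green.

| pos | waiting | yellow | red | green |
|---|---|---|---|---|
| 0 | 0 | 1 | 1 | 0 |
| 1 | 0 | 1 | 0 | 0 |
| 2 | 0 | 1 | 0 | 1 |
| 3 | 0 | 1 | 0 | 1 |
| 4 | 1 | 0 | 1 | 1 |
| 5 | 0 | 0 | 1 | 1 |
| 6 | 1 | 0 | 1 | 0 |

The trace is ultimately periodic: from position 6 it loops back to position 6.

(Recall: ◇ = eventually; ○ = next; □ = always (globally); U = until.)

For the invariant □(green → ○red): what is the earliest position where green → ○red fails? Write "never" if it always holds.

Check green → ○red at each position in order: 0 ✓, 1 ✓.
At position 2 the labels are {green, yellow} and the next position 3 has {green, yellow}, so green → ○red is false there. This is the first violation.

2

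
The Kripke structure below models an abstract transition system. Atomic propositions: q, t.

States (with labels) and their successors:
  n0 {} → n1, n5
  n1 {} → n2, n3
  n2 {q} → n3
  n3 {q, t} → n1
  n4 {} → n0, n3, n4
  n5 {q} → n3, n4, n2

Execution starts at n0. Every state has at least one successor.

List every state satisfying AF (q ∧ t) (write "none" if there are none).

States satisfying q ∧ t: {n3}.
States satisfying AF (q ∧ t): {n1, n2, n3}.

{n1, n2, n3}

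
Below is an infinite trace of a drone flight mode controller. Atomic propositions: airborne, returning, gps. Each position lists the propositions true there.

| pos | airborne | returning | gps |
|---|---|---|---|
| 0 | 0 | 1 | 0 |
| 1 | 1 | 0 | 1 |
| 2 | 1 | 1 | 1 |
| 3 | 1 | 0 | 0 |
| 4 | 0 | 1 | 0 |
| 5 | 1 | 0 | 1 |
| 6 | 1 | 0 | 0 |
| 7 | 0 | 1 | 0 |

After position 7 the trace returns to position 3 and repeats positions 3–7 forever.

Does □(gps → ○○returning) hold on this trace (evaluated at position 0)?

gps → ○○returning must hold at every position from 0 onward. It fails at position 1, so □(gps → ○○returning) is false.
Positions where gps holds: 1, 2, 5.
Check ○○returning at each: 1→fails, 2→ok, 5→ok.

No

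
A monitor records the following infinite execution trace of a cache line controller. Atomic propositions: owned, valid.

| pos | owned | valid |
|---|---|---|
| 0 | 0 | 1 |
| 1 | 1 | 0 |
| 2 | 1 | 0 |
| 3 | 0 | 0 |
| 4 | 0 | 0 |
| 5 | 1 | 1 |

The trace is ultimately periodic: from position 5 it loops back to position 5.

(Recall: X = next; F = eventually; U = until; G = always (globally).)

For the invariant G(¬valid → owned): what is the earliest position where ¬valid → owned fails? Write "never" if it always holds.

3

Check ¬valid → owned at each position in order: 0 ✓, 1 ✓, 2 ✓.
At position 3 the labels are {}, so ¬valid → owned is false there. This is the first violation.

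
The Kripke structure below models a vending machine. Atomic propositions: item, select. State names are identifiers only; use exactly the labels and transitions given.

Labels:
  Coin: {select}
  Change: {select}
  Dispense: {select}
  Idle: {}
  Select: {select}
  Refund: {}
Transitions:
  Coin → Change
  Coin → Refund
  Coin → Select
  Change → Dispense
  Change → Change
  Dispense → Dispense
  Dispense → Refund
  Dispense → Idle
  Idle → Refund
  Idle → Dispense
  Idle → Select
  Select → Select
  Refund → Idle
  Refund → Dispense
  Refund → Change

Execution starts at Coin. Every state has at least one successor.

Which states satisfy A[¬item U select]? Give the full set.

States satisfying ¬item: {Coin, Change, Dispense, Idle, Select, Refund}.
States satisfying select: {Coin, Change, Dispense, Select}.
States satisfying A[¬item U select]: {Coin, Change, Dispense, Select}.

{Coin, Change, Dispense, Select}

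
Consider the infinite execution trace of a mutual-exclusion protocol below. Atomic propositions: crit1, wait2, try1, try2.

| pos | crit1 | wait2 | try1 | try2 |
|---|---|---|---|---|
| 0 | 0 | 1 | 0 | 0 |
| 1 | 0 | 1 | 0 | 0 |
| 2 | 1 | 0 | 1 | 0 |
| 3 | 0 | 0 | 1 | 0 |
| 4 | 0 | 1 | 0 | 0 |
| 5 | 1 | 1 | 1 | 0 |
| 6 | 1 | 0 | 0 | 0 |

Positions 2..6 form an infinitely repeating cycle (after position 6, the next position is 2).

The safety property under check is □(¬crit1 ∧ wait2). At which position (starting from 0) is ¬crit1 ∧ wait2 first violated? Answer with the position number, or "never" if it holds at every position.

Check ¬crit1 ∧ wait2 at each position in order: 0 ✓, 1 ✓.
At position 2 the labels are {crit1, try1}, so ¬crit1 ∧ wait2 is false there. This is the first violation.

2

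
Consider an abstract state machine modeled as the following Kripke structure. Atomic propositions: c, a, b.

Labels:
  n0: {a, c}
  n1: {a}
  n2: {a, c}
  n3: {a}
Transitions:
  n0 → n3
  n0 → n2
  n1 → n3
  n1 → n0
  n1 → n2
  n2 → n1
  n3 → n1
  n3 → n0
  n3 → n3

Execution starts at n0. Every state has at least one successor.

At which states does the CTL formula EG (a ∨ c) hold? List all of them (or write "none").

{n0, n1, n2, n3}

States satisfying a ∨ c: {n0, n1, n2, n3}.
States satisfying EG (a ∨ c): {n0, n1, n2, n3}.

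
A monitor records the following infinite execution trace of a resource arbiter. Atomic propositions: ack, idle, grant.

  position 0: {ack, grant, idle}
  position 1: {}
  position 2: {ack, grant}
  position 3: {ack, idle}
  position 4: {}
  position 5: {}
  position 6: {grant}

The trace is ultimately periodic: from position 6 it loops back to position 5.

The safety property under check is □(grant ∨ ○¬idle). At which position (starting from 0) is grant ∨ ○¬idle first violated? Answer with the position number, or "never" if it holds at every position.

grant ∨ ○¬idle holds at every position 0..6, and those are all the positions the trace ever visits, so the invariant □(grant ∨ ○¬idle) is never violated.

never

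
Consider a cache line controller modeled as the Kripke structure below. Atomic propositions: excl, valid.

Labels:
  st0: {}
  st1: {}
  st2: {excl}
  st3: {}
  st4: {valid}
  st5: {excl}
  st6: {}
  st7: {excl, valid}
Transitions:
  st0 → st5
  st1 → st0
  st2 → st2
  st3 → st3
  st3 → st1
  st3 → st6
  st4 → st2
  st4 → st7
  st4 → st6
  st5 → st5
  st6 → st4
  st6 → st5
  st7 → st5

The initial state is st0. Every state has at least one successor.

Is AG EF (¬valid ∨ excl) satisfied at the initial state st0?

Yes

States satisfying EF (¬valid ∨ excl): {st0, st1, st2, st3, st4, st5, st6, st7}.
States satisfying AG EF (¬valid ∨ excl): {st0, st1, st2, st3, st4, st5, st6, st7}.
Every state reachable from st0 satisfies EF (¬valid ∨ excl).
st0 ∈ Sat(AG EF (¬valid ∨ excl)).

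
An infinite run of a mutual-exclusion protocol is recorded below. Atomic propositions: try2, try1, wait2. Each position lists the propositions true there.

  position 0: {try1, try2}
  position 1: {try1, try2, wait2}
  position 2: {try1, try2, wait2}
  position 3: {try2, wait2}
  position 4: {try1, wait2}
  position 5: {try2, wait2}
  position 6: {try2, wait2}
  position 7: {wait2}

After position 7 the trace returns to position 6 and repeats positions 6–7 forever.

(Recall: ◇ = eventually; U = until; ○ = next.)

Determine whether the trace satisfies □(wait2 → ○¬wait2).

Violated

wait2 → ○¬wait2 must hold at every position from 0 onward. It fails at position 1, so □(wait2 → ○¬wait2) is false.
Positions where wait2 holds: 1, 2, 3, 4, 5, 6, 7.
Check ○¬wait2 at each: 1→fails, 2→fails, 3→fails, 4→fails, 5→fails, 6→fails, 7→fails.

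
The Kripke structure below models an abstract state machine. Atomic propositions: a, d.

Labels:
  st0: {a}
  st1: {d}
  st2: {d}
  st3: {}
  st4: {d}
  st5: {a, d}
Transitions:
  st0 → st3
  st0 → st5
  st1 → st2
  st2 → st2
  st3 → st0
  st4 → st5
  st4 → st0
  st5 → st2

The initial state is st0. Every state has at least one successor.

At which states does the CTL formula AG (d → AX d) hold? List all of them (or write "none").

{st0, st1, st2, st3, st5}

States satisfying d → AX d: {st0, st1, st2, st3, st5}.
States satisfying AG (d → AX d): {st0, st1, st2, st3, st5}.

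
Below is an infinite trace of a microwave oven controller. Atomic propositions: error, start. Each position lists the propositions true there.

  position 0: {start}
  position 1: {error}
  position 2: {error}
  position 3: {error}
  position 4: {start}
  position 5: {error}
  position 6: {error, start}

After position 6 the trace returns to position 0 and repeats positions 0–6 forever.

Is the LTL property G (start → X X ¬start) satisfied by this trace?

Violated

start → X X ¬start must hold at every position from 0 onward. It fails at position 4, so G (start → X X ¬start) is false.
Positions where start holds: 0, 4, 6.
Check X X ¬start at each: 0→ok, 4→fails, 6→ok.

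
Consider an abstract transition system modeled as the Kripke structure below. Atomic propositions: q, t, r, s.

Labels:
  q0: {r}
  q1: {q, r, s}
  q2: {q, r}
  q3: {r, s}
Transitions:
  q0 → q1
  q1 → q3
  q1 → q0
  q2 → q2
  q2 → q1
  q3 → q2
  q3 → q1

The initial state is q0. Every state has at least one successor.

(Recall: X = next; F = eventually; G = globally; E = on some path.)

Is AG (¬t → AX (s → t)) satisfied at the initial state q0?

Violated

States satisfying ¬t → AX (s → t): ∅.
States satisfying AG (¬t → AX (s → t)): ∅.
q0 is reachable from q0 and violates ¬t → AX (s → t), so AG fails at q0.
q0 ∉ Sat(AG (¬t → AX (s → t))).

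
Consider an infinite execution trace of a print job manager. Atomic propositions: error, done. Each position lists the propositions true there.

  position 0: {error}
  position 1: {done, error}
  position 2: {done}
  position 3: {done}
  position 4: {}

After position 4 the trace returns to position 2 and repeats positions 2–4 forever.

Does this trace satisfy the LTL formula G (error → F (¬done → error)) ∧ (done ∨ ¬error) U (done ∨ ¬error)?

Does not hold

error → F (¬done → error) holds at every position 0..4, and those are all positions ever visited, so G (error → F (¬done → error)) holds.
Positions where error holds: 0, 1.
Check F (¬done → error) at each: 0→ok, 1→ok.
Walking from position 0: at position 0, done ∨ ¬error has not yet held and done ∨ ¬error fails, so (done ∨ ¬error) U (done ∨ ¬error) is false.
At position 0: G (error → F (¬done → error)) is true; (done ∨ ¬error) U (done ∨ ¬error) is false; so G (error → F (¬done → error)) ∧ (done ∨ ¬error) U (done ∨ ¬error) is false.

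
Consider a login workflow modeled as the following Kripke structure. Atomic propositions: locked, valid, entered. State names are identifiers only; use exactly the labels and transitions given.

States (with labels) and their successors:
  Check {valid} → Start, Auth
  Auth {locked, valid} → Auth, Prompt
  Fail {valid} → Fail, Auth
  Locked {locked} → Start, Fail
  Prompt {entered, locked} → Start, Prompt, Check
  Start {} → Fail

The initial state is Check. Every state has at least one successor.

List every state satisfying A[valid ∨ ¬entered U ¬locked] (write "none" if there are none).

States satisfying valid ∨ ¬entered: {Check, Auth, Fail, Locked, Start}.
States satisfying ¬locked: {Check, Fail, Start}.
States satisfying A[valid ∨ ¬entered U ¬locked]: {Check, Fail, Locked, Start}.

{Check, Fail, Locked, Start}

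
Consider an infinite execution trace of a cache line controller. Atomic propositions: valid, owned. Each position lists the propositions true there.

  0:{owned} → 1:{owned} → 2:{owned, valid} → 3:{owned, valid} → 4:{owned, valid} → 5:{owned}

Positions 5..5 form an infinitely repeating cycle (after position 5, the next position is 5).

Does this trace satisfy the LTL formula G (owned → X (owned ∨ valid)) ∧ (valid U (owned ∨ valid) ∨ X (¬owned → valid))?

owned → X (owned ∨ valid) holds at every position 0..5, and those are all positions ever visited, so G (owned → X (owned ∨ valid)) holds.
Positions where owned holds: 0, 1, 2, 3, 4, 5.
Check X (owned ∨ valid) at each: 0→ok, 1→ok, 2→ok, 3→ok, 4→ok, 5→ok.
At position 0: G (owned → X (owned ∨ valid)) is true; valid U (owned ∨ valid) ∨ X (¬owned → valid) is true; so G (owned → X (owned ∨ valid)) ∧ (valid U (owned ∨ valid) ∨ X (¬owned → valid)) is true.

Yes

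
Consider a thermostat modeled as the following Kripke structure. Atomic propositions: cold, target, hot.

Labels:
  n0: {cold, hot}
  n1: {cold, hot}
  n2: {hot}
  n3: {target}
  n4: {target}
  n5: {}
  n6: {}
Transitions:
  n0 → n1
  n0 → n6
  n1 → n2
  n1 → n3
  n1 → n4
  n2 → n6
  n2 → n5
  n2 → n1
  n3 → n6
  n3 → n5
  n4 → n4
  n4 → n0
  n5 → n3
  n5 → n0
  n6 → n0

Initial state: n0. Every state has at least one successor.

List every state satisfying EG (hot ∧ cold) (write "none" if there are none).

States satisfying hot ∧ cold: {n0, n1}.
States satisfying EG (hot ∧ cold): ∅.

none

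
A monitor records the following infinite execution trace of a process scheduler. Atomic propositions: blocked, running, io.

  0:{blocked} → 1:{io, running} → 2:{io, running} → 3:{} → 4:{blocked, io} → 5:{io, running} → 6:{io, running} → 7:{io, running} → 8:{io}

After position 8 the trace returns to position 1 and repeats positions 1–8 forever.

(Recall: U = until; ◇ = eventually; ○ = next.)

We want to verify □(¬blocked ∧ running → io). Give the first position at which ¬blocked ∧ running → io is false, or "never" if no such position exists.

¬blocked ∧ running → io holds at every position 0..8, and those are all the positions the trace ever visits, so the invariant □(¬blocked ∧ running → io) is never violated.

never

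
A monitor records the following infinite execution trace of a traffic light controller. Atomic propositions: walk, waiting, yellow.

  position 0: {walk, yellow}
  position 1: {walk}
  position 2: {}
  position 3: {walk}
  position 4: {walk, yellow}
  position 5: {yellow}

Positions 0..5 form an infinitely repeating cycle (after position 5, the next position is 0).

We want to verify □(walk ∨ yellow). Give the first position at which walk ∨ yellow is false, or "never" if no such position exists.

Check walk ∨ yellow at each position in order: 0 ✓, 1 ✓.
At position 2 the labels are {}, so walk ∨ yellow is false there. This is the first violation.

2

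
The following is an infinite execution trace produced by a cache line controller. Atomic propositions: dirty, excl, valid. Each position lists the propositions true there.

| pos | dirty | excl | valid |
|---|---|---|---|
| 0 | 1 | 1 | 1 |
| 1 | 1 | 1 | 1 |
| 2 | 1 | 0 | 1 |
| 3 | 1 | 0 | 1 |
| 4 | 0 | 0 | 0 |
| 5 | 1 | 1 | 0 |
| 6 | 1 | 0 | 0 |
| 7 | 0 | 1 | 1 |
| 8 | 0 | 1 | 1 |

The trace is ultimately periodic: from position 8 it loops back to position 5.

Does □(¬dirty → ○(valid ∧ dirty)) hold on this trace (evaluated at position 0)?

Violated

¬dirty → ○(valid ∧ dirty) must hold at every position from 0 onward. It fails at position 4, so □(¬dirty → ○(valid ∧ dirty)) is false.
Positions where ¬dirty holds: 4, 7, 8.
Check ○(valid ∧ dirty) at each: 4→fails, 7→fails, 8→fails.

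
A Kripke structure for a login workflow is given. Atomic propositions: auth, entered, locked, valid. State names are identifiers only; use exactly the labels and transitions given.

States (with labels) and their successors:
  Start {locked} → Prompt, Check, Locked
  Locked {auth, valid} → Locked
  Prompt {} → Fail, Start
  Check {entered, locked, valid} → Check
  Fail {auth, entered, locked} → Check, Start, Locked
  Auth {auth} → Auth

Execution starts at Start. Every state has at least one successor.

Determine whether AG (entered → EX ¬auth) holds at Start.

Holds

States satisfying entered → EX ¬auth: {Start, Locked, Prompt, Check, Fail, Auth}.
States satisfying AG (entered → EX ¬auth): {Start, Locked, Prompt, Check, Fail, Auth}.
Every state reachable from Start satisfies entered → EX ¬auth.
Start ∈ Sat(AG (entered → EX ¬auth)).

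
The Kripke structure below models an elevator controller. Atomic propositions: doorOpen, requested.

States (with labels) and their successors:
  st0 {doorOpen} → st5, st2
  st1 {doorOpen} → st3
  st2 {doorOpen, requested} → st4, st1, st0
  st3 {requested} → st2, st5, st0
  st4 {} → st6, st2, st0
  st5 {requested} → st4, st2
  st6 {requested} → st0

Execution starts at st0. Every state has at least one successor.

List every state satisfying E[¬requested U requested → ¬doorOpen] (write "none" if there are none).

States satisfying ¬requested: {st0, st1, st4}.
States satisfying requested → ¬doorOpen: {st0, st1, st3, st4, st5, st6}.
States satisfying E[¬requested U requested → ¬doorOpen]: {st0, st1, st3, st4, st5, st6}.

{st0, st1, st3, st4, st5, st6}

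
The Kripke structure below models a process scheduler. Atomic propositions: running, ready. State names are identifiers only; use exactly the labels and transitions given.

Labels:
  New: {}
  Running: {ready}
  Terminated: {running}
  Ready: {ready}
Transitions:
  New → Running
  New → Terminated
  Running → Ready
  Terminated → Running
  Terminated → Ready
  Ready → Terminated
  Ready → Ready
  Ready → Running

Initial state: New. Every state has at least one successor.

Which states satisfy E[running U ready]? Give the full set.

{Running, Terminated, Ready}

States satisfying running: {Terminated}.
States satisfying ready: {Running, Ready}.
States satisfying E[running U ready]: {Running, Terminated, Ready}.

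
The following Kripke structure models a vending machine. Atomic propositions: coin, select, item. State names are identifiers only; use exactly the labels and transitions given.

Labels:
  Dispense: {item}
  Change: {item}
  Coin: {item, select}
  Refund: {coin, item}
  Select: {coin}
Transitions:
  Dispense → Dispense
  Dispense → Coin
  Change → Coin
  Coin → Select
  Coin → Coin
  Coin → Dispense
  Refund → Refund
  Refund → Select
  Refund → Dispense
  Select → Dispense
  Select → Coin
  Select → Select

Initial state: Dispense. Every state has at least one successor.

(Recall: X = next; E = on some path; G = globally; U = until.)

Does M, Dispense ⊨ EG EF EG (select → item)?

Satisfied

States satisfying EF EG (select → item): {Dispense, Change, Coin, Refund, Select}.
States satisfying EG EF EG (select → item): {Dispense, Change, Coin, Refund, Select}.
Dispense ∈ Sat(EG EF EG (select → item)).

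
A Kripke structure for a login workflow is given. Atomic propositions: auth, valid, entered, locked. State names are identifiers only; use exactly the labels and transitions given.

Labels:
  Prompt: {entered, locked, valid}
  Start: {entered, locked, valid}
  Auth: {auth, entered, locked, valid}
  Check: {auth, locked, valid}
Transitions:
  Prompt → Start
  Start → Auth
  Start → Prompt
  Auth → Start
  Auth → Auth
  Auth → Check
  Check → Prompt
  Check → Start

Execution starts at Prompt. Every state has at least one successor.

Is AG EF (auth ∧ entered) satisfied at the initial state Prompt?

Holds

States satisfying EF (auth ∧ entered): {Prompt, Start, Auth, Check}.
States satisfying AG EF (auth ∧ entered): {Prompt, Start, Auth, Check}.
Every state reachable from Prompt satisfies EF (auth ∧ entered).
Prompt ∈ Sat(AG EF (auth ∧ entered)).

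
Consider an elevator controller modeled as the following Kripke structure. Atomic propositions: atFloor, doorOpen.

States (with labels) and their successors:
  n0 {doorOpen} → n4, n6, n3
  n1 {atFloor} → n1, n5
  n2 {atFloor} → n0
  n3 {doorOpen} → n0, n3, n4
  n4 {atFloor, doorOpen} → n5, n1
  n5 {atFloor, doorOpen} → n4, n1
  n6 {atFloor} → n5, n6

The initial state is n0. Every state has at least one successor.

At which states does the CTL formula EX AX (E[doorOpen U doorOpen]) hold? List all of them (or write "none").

States satisfying AX (E[doorOpen U doorOpen]): {n2, n3}.
States satisfying EX AX (E[doorOpen U doorOpen]): {n0, n3}.

{n0, n3}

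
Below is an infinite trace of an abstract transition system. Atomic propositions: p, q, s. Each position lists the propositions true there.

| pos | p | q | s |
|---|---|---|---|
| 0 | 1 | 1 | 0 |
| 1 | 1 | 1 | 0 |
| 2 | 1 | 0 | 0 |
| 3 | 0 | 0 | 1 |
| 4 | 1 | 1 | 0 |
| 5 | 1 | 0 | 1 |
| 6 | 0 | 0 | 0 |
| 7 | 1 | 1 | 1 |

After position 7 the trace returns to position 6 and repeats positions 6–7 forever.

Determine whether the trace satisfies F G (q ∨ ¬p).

Yes

G (q ∨ ¬p) holds at position 6, which is reachable from 0, so F G (q ∨ ¬p) holds.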